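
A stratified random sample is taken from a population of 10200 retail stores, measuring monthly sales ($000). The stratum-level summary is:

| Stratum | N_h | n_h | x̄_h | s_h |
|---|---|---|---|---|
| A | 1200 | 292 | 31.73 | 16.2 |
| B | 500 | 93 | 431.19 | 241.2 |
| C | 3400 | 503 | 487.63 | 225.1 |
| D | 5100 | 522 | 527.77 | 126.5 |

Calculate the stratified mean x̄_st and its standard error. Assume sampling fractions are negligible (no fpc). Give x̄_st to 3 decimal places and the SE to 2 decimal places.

x̄_st ≈ 451.298, SE ≈ 4.51

x̄_st = Σ W_h x̄_h = (1200·31.73 + 500·431.19 + 3400·487.63 + 5100·527.77)/10200 = 451.29804
V̂(x̄_st) = Σ W_h² s_h²/n_h, with W_h = N_h/N and N = 10200:
  stratum A: (1200/10200)²·16.2²/292 = 0.0124397
  stratum B: (500/10200)²·241.2²/93 = 1.50318
  stratum C: (3400/10200)²·225.1²/503 = 11.1928
  stratum D: (5100/10200)²·126.5²/522 = 7.66391
V̂(x̄_st) = 20.3724
SE(x̄_st) = √20.3724 = 4.51358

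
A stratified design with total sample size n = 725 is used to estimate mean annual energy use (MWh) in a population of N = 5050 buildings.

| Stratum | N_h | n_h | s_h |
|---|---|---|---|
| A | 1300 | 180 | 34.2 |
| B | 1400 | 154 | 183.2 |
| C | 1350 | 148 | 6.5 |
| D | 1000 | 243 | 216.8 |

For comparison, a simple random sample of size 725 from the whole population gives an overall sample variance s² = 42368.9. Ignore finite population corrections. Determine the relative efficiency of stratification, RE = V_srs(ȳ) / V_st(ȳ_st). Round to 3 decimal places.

V̂(ȳ_st) = Σ W_h² s_h²/n_h, with W_h = N_h/N and N = 5050:
  stratum A: (1300/5050)²·34.2²/180 = 0.43061
  stratum B: (1400/5050)²·183.2²/154 = 16.7496
  stratum C: (1350/5050)²·6.5²/148 = 0.0204009
  stratum D: (1000/5050)²·216.8²/243 = 7.58454
V_st = 24.7851
V_srs = s²/n = 42368.9/725 = 58.4399
Relative efficiency = V_srs / V_st = 58.4399/24.7851 = 2.3579

RE ≈ 2.358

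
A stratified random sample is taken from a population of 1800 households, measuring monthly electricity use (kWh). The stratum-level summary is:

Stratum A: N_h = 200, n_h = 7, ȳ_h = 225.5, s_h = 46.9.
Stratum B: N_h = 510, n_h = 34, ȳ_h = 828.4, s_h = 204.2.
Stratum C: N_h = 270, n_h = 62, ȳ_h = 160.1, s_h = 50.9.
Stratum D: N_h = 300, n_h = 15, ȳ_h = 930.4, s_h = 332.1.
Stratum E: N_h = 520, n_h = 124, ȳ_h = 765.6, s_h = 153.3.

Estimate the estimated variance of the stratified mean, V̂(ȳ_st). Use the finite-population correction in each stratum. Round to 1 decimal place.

V̂(ȳ_st) ≈ 302.4

V̂(ȳ_st) = Σ W_h² (1 − n_h/N_h) s_h²/n_h, with W_h = N_h/N and N = 1800:
  stratum A: (200/1800)²·(1 − 7/200)·46.9²/7 = 3.7436
  stratum B: (510/1800)²·(1 − 34/510)·204.2²/34 = 91.8892
  stratum C: (270/1800)²·(1 − 62/270)·50.9²/62 = 0.724312
  stratum D: (300/1800)²·(1 − 15/300)·332.1²/15 = 194.029
  stratum E: (520/1800)²·(1 − 124/520)·153.3²/124 = 12.0453
V̂(ȳ_st) = 302.432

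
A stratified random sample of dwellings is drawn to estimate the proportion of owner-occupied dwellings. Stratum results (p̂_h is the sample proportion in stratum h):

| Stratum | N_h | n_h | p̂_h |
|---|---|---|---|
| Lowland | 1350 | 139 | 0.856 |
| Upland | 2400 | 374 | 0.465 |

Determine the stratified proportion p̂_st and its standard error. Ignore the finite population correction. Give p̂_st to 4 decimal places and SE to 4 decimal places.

N = 3750; stratum weights W_h = N_h/N.
p̂_st = Σ W_h p̂_h = (1350·0.856 + 2400·0.465)/3750 = 0.60576
V̂(p̂_st) = Σ W_h² p̂_h(1−p̂_h)/(n_h−1):
  stratum Lowland: (1350/3750)²·0.856·0.144/138 = 0.000115761
  stratum Upland: (2400/3750)²·0.465·0.535/373 = 0.000273186
V̂(p̂_st) = 0.000388947; SE = √V̂ = 0.0197217

p̂_st ≈ 0.6058, SE ≈ 0.0197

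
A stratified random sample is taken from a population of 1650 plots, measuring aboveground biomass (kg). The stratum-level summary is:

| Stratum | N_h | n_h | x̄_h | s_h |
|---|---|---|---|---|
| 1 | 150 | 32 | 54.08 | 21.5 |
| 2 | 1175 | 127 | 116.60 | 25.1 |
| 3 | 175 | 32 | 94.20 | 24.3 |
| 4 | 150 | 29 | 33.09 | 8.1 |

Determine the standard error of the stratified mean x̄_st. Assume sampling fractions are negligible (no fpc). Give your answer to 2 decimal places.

SE(x̄_st) ≈ 1.69

V̂(x̄_st) = Σ W_h² s_h²/n_h, with W_h = N_h/N and N = 1650:
  stratum 1: (150/1650)²·21.5²/32 = 0.119383
  stratum 2: (1175/1650)²·25.1²/127 = 2.51566
  stratum 3: (175/1650)²·24.3²/32 = 0.207573
  stratum 4: (150/1650)²·8.1²/29 = 0.0186976
V̂(x̄_st) = 2.86131
SE(x̄_st) = √2.86131 = 1.69154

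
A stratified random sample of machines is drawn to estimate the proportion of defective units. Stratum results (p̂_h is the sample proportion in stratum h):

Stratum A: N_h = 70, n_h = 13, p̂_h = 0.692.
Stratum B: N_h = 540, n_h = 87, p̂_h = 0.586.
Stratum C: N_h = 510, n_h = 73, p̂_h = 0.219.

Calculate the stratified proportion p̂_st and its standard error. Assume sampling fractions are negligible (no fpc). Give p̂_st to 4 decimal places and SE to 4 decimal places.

N = 1120; stratum weights W_h = N_h/N.
p̂_st = Σ W_h p̂_h = (70·0.692 + 540·0.586 + 510·0.219)/1120 = 0.42551
V̂(p̂_st) = Σ W_h² p̂_h(1−p̂_h)/(n_h−1):
  stratum A: (70/1120)²·0.692·0.308/12 = 6.93802e-05
  stratum B: (540/1120)²·0.586·0.414/86 = 0.000655769
  stratum C: (510/1120)²·0.219·0.781/72 = 0.000492569
V̂(p̂_st) = 0.00121772; SE = √V̂ = 0.0348958

p̂_st ≈ 0.4255, SE ≈ 0.0349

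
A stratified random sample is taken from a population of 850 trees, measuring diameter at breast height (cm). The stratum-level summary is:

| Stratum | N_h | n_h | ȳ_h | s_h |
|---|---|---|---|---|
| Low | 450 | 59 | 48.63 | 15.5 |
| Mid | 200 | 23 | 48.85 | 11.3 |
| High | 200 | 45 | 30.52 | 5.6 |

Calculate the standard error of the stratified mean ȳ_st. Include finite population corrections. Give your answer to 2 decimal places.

SE(ȳ_st) ≈ 1.14

V̂(ȳ_st) = Σ W_h² (1 − n_h/N_h) s_h²/n_h, with W_h = N_h/N and N = 850:
  stratum Low: (450/850)²·(1 − 59/450)·15.5²/59 = 0.99166
  stratum Mid: (200/850)²·(1 − 23/200)·11.3²/23 = 0.272016
  stratum High: (200/850)²·(1 − 45/200)·5.6²/45 = 0.0299011
V̂(ȳ_st) = 1.29358
SE(ȳ_st) = √1.29358 = 1.13736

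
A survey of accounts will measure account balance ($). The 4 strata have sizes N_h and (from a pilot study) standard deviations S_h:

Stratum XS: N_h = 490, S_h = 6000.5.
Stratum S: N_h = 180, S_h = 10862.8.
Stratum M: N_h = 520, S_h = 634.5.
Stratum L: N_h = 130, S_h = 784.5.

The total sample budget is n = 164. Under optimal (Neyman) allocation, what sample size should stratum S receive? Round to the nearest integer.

Neyman allocation: n_h = n · N_h S_h / Σ N_i S_i, with n = 164.
  stratum XS: N_h·S_h = 490·6000.5 = 2940245.00
  stratum S: N_h·S_h = 180·10862.8 = 1955304.00
  stratum M: N_h·S_h = 520·634.5 = 329940.00
  stratum L: N_h·S_h = 130·784.5 = 101985.00
Σ N_h S_h = 5327474.00
n for stratum S = 164·1955304.00/5327474.00 = 60.192 → 60

60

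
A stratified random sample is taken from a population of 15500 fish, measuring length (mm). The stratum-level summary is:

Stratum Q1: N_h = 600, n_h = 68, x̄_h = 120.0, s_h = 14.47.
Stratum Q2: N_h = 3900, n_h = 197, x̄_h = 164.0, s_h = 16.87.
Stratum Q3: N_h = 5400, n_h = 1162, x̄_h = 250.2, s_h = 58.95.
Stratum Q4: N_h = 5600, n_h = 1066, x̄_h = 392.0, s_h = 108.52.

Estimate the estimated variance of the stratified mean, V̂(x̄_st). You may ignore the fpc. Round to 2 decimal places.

V̂(x̄_st) = Σ W_h² s_h²/n_h, with W_h = N_h/N and N = 15500:
  stratum Q1: (600/15500)²·14.47²/68 = 0.00461389
  stratum Q2: (3900/15500)²·16.87²/197 = 0.0914597
  stratum Q3: (5400/15500)²·58.95²/1162 = 0.362982
  stratum Q4: (5600/15500)²·108.52²/1066 = 1.44203
V̂(x̄_st) = 1.90109

V̂(x̄_st) ≈ 1.90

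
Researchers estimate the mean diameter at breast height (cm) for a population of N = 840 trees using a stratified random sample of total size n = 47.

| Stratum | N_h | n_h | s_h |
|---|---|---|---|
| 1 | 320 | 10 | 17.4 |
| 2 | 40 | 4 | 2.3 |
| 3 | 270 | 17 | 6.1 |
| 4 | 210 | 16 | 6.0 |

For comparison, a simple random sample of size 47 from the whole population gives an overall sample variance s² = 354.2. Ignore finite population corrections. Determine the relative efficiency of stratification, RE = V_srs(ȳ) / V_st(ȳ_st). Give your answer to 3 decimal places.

RE ≈ 1.582

V̂(ȳ_st) = Σ W_h² s_h²/n_h, with W_h = N_h/N and N = 840:
  stratum 1: (320/840)²·17.4²/10 = 4.3938
  stratum 2: (40/840)²·2.3²/4 = 0.00299887
  stratum 3: (270/840)²·6.1²/17 = 0.226141
  stratum 4: (210/840)²·6.0²/16 = 0.140625
V_st = 4.76356
V_srs = s²/n = 354.2/47 = 7.53617
Relative efficiency = V_srs / V_st = 7.53617/4.76356 = 1.5820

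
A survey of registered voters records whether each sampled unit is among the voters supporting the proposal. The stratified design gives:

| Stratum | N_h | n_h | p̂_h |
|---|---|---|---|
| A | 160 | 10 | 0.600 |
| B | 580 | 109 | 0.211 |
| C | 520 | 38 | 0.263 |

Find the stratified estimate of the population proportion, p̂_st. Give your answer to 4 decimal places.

N = 1260; stratum weights W_h = N_h/N.
p̂_st = Σ W_h p̂_h = (160·0.600 + 580·0.211 + 520·0.263)/1260 = 0.28186

p̂_st ≈ 0.2819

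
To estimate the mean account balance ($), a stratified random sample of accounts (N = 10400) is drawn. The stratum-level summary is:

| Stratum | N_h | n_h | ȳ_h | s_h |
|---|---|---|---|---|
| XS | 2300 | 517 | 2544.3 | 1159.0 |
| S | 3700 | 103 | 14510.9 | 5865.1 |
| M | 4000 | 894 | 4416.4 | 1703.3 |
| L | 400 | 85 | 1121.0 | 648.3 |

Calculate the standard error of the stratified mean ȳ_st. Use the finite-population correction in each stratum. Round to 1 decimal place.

V̂(ȳ_st) = Σ W_h² (1 − n_h/N_h) s_h²/n_h, with W_h = N_h/N and N = 10400:
  stratum XS: (2300/10400)²·(1 − 517/2300)·1159.0²/517 = 98.5119
  stratum S: (3700/10400)²·(1 − 103/3700)·5865.1²/103 = 41095
  stratum M: (4000/10400)²·(1 − 894/4000)·1703.3²/894 = 372.769
  stratum L: (400/10400)²·(1 − 85/400)·648.3²/85 = 5.76019
V̂(ȳ_st) = 41572.1
SE(ȳ_st) = √41572.1 = 203.892

SE(ȳ_st) ≈ 203.9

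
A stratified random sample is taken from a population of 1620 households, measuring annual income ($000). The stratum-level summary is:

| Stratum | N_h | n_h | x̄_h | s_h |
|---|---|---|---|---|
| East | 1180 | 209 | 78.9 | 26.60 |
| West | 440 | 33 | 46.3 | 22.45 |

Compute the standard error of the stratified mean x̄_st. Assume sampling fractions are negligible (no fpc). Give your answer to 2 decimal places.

SE(x̄_st) ≈ 1.71

V̂(x̄_st) = Σ W_h² s_h²/n_h, with W_h = N_h/N and N = 1620:
  stratum East: (1180/1620)²·26.60²/209 = 1.79618
  stratum West: (440/1620)²·22.45²/33 = 1.12666
V̂(x̄_st) = 2.92285
SE(x̄_st) = √2.92285 = 1.70963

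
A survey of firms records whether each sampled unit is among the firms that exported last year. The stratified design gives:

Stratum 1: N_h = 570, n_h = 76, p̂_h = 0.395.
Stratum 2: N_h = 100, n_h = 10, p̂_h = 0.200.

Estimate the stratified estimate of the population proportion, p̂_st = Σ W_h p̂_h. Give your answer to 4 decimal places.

N = 670; stratum weights W_h = N_h/N.
p̂_st = Σ W_h p̂_h = (570·0.395 + 100·0.200)/670 = 0.36590

p̂_st ≈ 0.3659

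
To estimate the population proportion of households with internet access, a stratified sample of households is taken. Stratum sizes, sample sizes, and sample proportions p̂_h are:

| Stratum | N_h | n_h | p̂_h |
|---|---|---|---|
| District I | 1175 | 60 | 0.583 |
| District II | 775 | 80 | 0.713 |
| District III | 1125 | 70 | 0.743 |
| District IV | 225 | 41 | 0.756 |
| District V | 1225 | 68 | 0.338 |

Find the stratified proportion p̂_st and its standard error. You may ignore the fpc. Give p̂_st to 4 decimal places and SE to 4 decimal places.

p̂_st ≈ 0.5873, SE ≈ 0.0279

N = 4525; stratum weights W_h = N_h/N.
p̂_st = Σ W_h p̂_h = (1175·0.583 + 775·0.713 + 1125·0.743 + 225·0.756 + 1225·0.338)/4525 = 0.58732
V̂(p̂_st) = Σ W_h² p̂_h(1−p̂_h)/(n_h−1):
  stratum District I: (1175/4525)²·0.583·0.417/59 = 0.000277838
  stratum District II: (775/4525)²·0.713·0.287/79 = 7.5982e-05
  stratum District III: (1125/4525)²·0.743·0.257/69 = 0.000171057
  stratum District IV: (225/4525)²·0.756·0.244/40 = 1.1402e-05
  stratum District V: (1225/4525)²·0.338·0.662/67 = 0.000244757
V̂(p̂_st) = 0.000781035; SE = √V̂ = 0.027947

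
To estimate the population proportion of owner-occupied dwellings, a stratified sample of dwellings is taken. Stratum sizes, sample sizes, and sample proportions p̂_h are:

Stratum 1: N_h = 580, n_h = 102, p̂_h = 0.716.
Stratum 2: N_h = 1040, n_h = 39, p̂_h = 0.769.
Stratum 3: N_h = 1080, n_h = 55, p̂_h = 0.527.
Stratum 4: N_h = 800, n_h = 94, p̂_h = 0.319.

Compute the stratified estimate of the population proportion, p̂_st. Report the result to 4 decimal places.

p̂_st ≈ 0.5827

N = 3500; stratum weights W_h = N_h/N.
p̂_st = Σ W_h p̂_h = (580·0.716 + 1040·0.769 + 1080·0.527 + 800·0.319)/3500 = 0.58269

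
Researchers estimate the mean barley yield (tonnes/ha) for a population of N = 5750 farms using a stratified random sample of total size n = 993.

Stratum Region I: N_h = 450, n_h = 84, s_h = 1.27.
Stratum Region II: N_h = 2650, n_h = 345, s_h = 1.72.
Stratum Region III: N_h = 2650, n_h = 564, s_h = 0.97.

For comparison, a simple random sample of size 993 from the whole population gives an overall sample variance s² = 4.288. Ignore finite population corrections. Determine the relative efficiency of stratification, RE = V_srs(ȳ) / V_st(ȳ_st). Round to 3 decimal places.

V̂(ȳ_st) = Σ W_h² s_h²/n_h, with W_h = N_h/N and N = 5750:
  stratum Region I: (450/5750)²·1.27²/84 = 0.000117603
  stratum Region II: (2650/5750)²·1.72²/345 = 0.00182135
  stratum Region III: (2650/5750)²·0.97²/564 = 0.00035434
V_st = 0.00229329
V_srs = s²/n = 4.288/993 = 0.00431823
Relative efficiency = V_srs / V_st = 0.00431823/0.00229329 = 1.8830

RE ≈ 1.883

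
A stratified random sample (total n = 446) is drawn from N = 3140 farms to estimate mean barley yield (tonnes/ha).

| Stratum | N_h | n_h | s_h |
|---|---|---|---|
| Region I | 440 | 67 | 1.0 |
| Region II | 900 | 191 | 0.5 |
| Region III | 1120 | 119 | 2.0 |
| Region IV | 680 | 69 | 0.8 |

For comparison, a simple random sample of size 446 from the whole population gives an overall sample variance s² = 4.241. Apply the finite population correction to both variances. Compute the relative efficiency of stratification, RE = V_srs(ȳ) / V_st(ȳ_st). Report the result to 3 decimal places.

V̂(ȳ_st) = Σ W_h² (1 − n_h/N_h) s_h²/n_h, with W_h = N_h/N and N = 3140:
  stratum Region I: (440/3140)²·(1 − 67/440)·1.0²/67 = 0.000248443
  stratum Region II: (900/3140)²·(1 − 191/900)·0.5²/191 = 8.47103e-05
  stratum Region III: (1120/3140)²·(1 − 119/1120)·2.0²/119 = 0.00382213
  stratum Region IV: (680/3140)²·(1 − 69/680)·0.8²/69 = 0.00039086
V_st = 0.00454615
V_srs = (1 − 446/3140)·4.241/446 = 0.00815833
Relative efficiency = V_srs / V_st = 0.00815833/0.00454615 = 1.7946

RE ≈ 1.795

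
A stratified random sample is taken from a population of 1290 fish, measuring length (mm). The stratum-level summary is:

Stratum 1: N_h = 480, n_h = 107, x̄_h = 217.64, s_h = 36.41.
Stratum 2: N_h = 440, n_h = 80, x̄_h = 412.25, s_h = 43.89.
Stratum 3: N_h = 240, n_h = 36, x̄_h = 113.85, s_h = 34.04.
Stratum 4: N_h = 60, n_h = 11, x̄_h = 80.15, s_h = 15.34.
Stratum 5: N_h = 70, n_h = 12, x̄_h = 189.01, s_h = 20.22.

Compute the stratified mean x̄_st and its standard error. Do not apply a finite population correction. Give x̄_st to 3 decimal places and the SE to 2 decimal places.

x̄_st = Σ W_h x̄_h = (480·217.64 + 440·412.25 + 240·113.85 + 60·80.15 + 70·189.01)/1290 = 256.76039
V̂(x̄_st) = Σ W_h² s_h²/n_h, with W_h = N_h/N and N = 1290:
  stratum 1: (480/1290)²·36.41²/107 = 1.71538
  stratum 2: (440/1290)²·43.89²/80 = 2.80135
  stratum 3: (240/1290)²·34.04²/36 = 1.11409
  stratum 4: (60/1290)²·15.34²/11 = 0.0462787
  stratum 5: (70/1290)²·20.22²/12 = 0.100322
V̂(x̄_st) = 5.77742
SE(x̄_st) = √5.77742 = 2.40363

x̄_st ≈ 256.760, SE ≈ 2.40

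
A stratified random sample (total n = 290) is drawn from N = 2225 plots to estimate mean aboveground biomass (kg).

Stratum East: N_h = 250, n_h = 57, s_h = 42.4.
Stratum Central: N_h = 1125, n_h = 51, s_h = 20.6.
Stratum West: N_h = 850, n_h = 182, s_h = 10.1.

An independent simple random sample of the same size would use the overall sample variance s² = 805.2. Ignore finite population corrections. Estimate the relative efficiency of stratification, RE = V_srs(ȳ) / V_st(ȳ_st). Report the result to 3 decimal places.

V̂(ȳ_st) = Σ W_h² s_h²/n_h, with W_h = N_h/N and N = 2225:
  stratum East: (250/2225)²·42.4²/57 = 0.398178
  stratum Central: (1125/2225)²·20.6²/51 = 2.1272
  stratum West: (850/2225)²·10.1²/182 = 0.0817992
V_st = 2.60718
V_srs = s²/n = 805.2/290 = 2.77655
Relative efficiency = V_srs / V_st = 2.77655/2.60718 = 1.0650

RE ≈ 1.065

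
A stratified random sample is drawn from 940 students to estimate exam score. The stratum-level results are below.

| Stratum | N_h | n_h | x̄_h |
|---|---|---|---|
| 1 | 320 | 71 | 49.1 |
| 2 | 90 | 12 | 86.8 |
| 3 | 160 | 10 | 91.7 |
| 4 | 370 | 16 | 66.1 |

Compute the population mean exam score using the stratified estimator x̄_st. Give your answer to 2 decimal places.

x̄_st ≈ 66.65

N = Σ N_h = 940. Stratum weights W_h = N_h/N.
x̄_st = (320·49.1 + 90·86.8 + 160·91.7 + 370·66.1) / 940 = 66.6521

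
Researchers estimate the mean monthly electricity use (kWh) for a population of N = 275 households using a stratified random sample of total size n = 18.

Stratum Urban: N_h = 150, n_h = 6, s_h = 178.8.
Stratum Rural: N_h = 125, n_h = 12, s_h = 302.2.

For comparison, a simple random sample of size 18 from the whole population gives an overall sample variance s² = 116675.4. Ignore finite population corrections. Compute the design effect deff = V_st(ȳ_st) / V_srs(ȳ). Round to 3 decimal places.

deff ≈ 0.487

V̂(ȳ_st) = Σ W_h² s_h²/n_h, with W_h = N_h/N and N = 275:
  stratum Urban: (150/275)²·178.8²/6 = 1585.26
  stratum Rural: (125/275)²·302.2²/12 = 1572.4
V_st = 3157.66
V_srs = s²/n = 116675.4/18 = 6481.97
deff = V_st / V_srs = 3157.66/6481.97 = 0.4871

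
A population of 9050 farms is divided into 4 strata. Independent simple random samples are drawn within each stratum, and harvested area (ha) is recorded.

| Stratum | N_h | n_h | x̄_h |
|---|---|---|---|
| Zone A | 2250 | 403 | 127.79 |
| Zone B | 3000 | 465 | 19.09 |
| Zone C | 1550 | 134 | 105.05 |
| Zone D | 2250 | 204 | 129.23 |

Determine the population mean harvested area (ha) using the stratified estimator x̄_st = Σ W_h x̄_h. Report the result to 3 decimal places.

x̄_st ≈ 88.220

N = Σ N_h = 9050. Stratum weights W_h = N_h/N.
x̄_st = (2250·127.79 + 3000·19.09 + 1550·105.05 + 2250·129.23) / 9050 = 88.22017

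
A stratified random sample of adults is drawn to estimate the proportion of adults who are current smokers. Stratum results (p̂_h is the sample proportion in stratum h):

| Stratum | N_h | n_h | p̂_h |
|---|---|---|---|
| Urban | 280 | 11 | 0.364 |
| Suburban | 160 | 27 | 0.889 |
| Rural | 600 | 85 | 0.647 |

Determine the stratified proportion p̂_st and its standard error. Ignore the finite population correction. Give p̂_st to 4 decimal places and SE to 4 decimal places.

N = 1040; stratum weights W_h = N_h/N.
p̂_st = Σ W_h p̂_h = (280·0.364 + 160·0.889 + 600·0.647)/1040 = 0.60804
V̂(p̂_st) = Σ W_h² p̂_h(1−p̂_h)/(n_h−1):
  stratum Urban: (280/1040)²·0.364·0.636/10 = 0.00167806
  stratum Suburban: (160/1040)²·0.889·0.111/26 = 8.98307e-05
  stratum Rural: (600/1040)²·0.647·0.353/84 = 0.000904973
V̂(p̂_st) = 0.00267287; SE = √V̂ = 0.0516998

p̂_st ≈ 0.6080, SE ≈ 0.0517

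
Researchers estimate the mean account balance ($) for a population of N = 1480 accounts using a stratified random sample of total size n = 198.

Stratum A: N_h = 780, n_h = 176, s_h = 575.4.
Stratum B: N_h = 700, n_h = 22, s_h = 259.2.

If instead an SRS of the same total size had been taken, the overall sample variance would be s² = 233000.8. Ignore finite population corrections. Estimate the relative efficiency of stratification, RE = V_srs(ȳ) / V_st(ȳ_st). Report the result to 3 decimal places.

V̂(ȳ_st) = Σ W_h² s_h²/n_h, with W_h = N_h/N and N = 1480:
  stratum A: (780/1480)²·575.4²/176 = 522.508
  stratum B: (700/1480)²·259.2²/22 = 683.156
V_st = 1205.66
V_srs = s²/n = 233000.8/198 = 1176.77
Relative efficiency = V_srs / V_st = 1176.77/1205.66 = 0.9760

RE ≈ 0.976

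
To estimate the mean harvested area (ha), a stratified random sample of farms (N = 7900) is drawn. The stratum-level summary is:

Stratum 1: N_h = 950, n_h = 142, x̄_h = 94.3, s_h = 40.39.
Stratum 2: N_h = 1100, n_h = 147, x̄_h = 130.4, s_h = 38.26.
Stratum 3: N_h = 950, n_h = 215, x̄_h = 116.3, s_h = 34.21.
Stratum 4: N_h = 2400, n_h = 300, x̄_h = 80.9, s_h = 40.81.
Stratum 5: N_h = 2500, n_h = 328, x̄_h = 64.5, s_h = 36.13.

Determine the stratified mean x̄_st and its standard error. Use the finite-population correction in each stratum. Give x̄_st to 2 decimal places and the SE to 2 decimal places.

x̄_st ≈ 88.47, SE ≈ 1.08

x̄_st = Σ W_h x̄_h = (950·94.3 + 1100·130.4 + 950·116.3 + 2400·80.9 + 2500·64.5)/7900 = 88.47089
V̂(x̄_st) = Σ W_h² (1 − n_h/N_h) s_h²/n_h, with W_h = N_h/N and N = 7900:
  stratum 1: (950/7900)²·(1 − 142/950)·40.39²/142 = 0.141299
  stratum 2: (1100/7900)²·(1 − 147/1100)·38.26²/147 = 0.167265
  stratum 3: (950/7900)²·(1 − 215/950)·34.21²/215 = 0.060901
  stratum 4: (2400/7900)²·(1 − 300/2400)·40.81²/300 = 0.44832
  stratum 5: (2500/7900)²·(1 − 328/2500)·36.13²/328 = 0.346264
V̂(x̄_st) = 1.16405
SE(x̄_st) = √1.16405 = 1.07891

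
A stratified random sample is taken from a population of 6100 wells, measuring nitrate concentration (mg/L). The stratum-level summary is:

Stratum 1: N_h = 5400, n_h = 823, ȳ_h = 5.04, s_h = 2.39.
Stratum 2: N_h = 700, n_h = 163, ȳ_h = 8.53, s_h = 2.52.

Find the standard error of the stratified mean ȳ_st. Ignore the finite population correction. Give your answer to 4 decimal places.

SE(ȳ_st) ≈ 0.0771

V̂(ȳ_st) = Σ W_h² s_h²/n_h, with W_h = N_h/N and N = 6100:
  stratum 1: (5400/6100)²·2.39²/823 = 0.00543906
  stratum 2: (700/6100)²·2.52²/163 = 0.000513038
V̂(ȳ_st) = 0.0059521
SE(ȳ_st) = √0.0059521 = 0.0771498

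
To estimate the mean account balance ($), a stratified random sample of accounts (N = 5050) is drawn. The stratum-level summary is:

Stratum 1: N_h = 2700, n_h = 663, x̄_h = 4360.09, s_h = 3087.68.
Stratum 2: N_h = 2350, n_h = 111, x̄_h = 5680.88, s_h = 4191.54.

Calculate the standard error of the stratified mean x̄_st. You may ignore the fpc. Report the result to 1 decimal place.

SE(x̄_st) ≈ 195.9

V̂(x̄_st) = Σ W_h² s_h²/n_h, with W_h = N_h/N and N = 5050:
  stratum 1: (2700/5050)²·3087.68²/663 = 4110.51
  stratum 2: (2350/5050)²·4191.54²/111 = 34275
V̂(x̄_st) = 38385.5
SE(x̄_st) = √38385.5 = 195.922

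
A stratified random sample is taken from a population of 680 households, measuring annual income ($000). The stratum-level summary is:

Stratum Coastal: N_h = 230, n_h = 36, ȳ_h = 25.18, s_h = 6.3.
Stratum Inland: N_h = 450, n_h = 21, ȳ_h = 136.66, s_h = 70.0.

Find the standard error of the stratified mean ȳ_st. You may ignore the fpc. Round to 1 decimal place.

V̂(ȳ_st) = Σ W_h² s_h²/n_h, with W_h = N_h/N and N = 680:
  stratum Coastal: (230/680)²·6.3²/36 = 0.126129
  stratum Inland: (450/680)²·70.0²/21 = 102.184
V̂(ȳ_st) = 102.31
SE(ȳ_st) = √102.31 = 10.1149

SE(ȳ_st) ≈ 10.1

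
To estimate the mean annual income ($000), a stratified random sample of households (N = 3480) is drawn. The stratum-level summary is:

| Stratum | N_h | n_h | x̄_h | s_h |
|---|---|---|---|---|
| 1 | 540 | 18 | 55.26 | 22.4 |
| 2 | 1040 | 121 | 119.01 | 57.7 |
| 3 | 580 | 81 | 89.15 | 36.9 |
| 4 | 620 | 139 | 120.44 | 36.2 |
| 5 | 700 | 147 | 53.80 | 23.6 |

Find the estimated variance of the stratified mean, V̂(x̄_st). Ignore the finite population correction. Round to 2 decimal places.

V̂(x̄_st) ≈ 4.05

V̂(x̄_st) = Σ W_h² s_h²/n_h, with W_h = N_h/N and N = 3480:
  stratum 1: (540/3480)²·22.4²/18 = 0.671201
  stratum 2: (1040/3480)²·57.7²/121 = 2.45739
  stratum 3: (580/3480)²·36.9²/81 = 0.466944
  stratum 4: (620/3480)²·36.2²/139 = 0.299245
  stratum 5: (700/3480)²·23.6²/147 = 0.153301
V̂(x̄_st) = 4.04808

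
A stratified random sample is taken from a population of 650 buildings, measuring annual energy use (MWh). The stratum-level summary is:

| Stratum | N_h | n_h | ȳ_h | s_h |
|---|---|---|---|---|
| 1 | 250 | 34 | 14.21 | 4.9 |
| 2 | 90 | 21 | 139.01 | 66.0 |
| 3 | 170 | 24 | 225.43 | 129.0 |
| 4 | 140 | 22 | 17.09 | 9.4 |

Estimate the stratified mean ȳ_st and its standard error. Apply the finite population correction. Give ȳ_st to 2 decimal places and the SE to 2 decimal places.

ȳ_st = Σ W_h ȳ_h = (250·14.21 + 90·139.01 + 170·225.43 + 140·17.09)/650 = 87.35246
V̂(ȳ_st) = Σ W_h² (1 − n_h/N_h) s_h²/n_h, with W_h = N_h/N and N = 650:
  stratum 1: (250/650)²·(1 − 34/250)·4.9²/34 = 0.0902569
  stratum 2: (90/650)²·(1 − 21/90)·66.0²/21 = 3.04883
  stratum 3: (170/650)²·(1 − 24/170)·129.0²/24 = 40.7327
  stratum 4: (140/650)²·(1 − 22/140)·9.4²/22 = 0.157042
V̂(ȳ_st) = 44.0288
SE(ȳ_st) = √44.0288 = 6.63542

ȳ_st ≈ 87.35, SE ≈ 6.64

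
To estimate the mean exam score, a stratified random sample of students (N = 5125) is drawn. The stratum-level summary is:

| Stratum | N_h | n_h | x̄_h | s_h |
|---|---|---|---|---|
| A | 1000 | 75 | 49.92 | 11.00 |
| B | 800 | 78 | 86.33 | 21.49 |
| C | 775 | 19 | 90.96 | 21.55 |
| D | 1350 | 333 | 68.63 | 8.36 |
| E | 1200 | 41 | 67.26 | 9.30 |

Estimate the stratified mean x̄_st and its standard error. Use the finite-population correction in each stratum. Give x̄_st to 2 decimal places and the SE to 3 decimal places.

x̄_st ≈ 70.80, SE ≈ 0.925

x̄_st = Σ W_h x̄_h = (1000·49.92 + 800·86.33 + 775·90.96 + 1350·68.63 + 1200·67.26)/5125 = 70.79815
V̂(x̄_st) = Σ W_h² (1 − n_h/N_h) s_h²/n_h, with W_h = N_h/N and N = 5125:
  stratum A: (1000/5125)²·(1 − 75/1000)·11.00²/75 = 0.056817
  stratum B: (800/5125)²·(1 − 78/800)·21.49²/78 = 0.130202
  stratum C: (775/5125)²·(1 − 19/775)·21.55²/19 = 0.545226
  stratum D: (1350/5125)²·(1 − 333/1350)·8.36²/333 = 0.0109707
  stratum E: (1200/5125)²·(1 − 41/1200)·9.30²/41 = 0.111701
V̂(x̄_st) = 0.854917
SE(x̄_st) = √0.854917 = 0.924617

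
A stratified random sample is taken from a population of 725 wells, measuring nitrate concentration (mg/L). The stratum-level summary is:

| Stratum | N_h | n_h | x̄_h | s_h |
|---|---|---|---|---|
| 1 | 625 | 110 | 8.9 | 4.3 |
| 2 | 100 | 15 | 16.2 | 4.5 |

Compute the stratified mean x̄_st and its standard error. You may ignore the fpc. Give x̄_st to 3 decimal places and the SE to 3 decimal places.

x̄_st = Σ W_h x̄_h = (625·8.9 + 100·16.2)/725 = 9.90690
V̂(x̄_st) = Σ W_h² s_h²/n_h, with W_h = N_h/N and N = 725:
  stratum 1: (625/725)²·4.3²/110 = 0.124919
  stratum 2: (100/725)²·4.5²/15 = 0.0256837
V̂(x̄_st) = 0.150603
SE(x̄_st) = √0.150603 = 0.388076

x̄_st ≈ 9.907, SE ≈ 0.388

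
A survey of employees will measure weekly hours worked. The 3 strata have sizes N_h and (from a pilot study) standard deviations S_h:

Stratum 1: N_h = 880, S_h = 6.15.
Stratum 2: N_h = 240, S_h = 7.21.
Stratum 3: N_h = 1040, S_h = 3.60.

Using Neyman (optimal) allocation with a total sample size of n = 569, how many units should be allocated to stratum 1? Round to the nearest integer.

283

Neyman allocation: n_h = n · N_h S_h / Σ N_i S_i, with n = 569.
  stratum 1: N_h·S_h = 880·6.15 = 5412.00
  stratum 2: N_h·S_h = 240·7.21 = 1730.40
  stratum 3: N_h·S_h = 1040·3.60 = 3744.00
Σ N_h S_h = 10886.40
n for stratum 1 = 569·5412.00/10886.40 = 282.869 → 283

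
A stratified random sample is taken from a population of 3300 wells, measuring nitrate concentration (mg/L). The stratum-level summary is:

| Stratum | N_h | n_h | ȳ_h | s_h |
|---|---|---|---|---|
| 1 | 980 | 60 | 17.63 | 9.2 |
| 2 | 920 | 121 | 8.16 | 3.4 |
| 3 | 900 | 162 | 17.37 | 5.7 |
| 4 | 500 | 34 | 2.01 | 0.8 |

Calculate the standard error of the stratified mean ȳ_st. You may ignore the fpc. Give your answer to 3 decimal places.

SE(ȳ_st) ≈ 0.384

V̂(ȳ_st) = Σ W_h² s_h²/n_h, with W_h = N_h/N and N = 3300:
  stratum 1: (980/3300)²·9.2²/60 = 0.124408
  stratum 2: (920/3300)²·3.4²/121 = 0.00742541
  stratum 3: (900/3300)²·5.7²/162 = 0.0149174
  stratum 4: (500/3300)²·0.8²/34 = 0.000432129
V̂(ȳ_st) = 0.147183
SE(ȳ_st) = √0.147183 = 0.383644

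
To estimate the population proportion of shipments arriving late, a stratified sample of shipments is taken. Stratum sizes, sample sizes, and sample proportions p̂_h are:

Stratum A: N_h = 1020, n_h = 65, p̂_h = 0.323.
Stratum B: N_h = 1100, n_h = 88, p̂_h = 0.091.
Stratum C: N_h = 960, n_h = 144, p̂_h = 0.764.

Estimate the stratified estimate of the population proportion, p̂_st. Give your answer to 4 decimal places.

p̂_st ≈ 0.3776

N = 3080; stratum weights W_h = N_h/N.
p̂_st = Σ W_h p̂_h = (1020·0.323 + 1100·0.091 + 960·0.764)/3080 = 0.37760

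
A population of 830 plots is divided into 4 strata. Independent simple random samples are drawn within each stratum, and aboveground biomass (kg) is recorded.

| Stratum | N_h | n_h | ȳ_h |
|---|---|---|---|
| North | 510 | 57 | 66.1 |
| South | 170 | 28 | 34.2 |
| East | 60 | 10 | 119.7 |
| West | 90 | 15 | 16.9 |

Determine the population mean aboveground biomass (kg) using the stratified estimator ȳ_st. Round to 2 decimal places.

N = Σ N_h = 830. Stratum weights W_h = N_h/N.
ȳ_st = (510·66.1 + 170·34.2 + 60·119.7 + 90·16.9) / 830 = 58.1060

ȳ_st ≈ 58.11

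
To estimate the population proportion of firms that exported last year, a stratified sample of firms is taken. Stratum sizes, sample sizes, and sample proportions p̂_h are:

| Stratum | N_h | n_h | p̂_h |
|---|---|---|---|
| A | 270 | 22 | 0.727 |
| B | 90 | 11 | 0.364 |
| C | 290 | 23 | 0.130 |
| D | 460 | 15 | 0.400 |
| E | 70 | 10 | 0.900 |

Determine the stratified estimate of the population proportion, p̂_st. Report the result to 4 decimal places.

p̂_st ≈ 0.4354

N = 1180; stratum weights W_h = N_h/N.
p̂_st = Σ W_h p̂_h = (270·0.727 + 90·0.364 + 290·0.130 + 460·0.400 + 70·0.900)/1180 = 0.43538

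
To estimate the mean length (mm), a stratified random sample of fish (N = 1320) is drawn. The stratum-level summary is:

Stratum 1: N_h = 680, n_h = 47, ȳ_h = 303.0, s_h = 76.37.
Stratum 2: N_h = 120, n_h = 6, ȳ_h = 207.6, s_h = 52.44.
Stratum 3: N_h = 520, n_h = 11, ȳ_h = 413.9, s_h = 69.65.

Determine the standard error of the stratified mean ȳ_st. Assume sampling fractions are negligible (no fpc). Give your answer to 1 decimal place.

SE(ȳ_st) ≈ 10.3

V̂(ȳ_st) = Σ W_h² s_h²/n_h, with W_h = N_h/N and N = 1320:
  stratum 1: (680/1320)²·76.37²/47 = 32.932
  stratum 2: (120/1320)²·52.44²/6 = 3.78781
  stratum 3: (520/1320)²·69.65²/11 = 68.4397
V̂(ȳ_st) = 105.16
SE(ȳ_st) = √105.16 = 10.2547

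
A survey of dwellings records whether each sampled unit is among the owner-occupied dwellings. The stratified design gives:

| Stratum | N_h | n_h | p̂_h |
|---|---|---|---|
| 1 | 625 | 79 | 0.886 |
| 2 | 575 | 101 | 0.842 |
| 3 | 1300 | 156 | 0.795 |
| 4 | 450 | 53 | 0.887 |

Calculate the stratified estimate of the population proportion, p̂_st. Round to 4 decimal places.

N = 2950; stratum weights W_h = N_h/N.
p̂_st = Σ W_h p̂_h = (625·0.886 + 575·0.842 + 1300·0.795 + 450·0.887)/2950 = 0.83747

p̂_st ≈ 0.8375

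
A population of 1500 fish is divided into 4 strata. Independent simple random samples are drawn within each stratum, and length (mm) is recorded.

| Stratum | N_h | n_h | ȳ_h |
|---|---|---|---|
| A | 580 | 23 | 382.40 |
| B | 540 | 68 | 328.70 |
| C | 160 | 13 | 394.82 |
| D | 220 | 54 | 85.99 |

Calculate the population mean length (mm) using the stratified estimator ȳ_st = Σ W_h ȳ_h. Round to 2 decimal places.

N = Σ N_h = 1500. Stratum weights W_h = N_h/N.
ȳ_st = (580·382.40 + 540·328.70 + 160·394.82 + 220·85.99) / 1500 = 320.9193

ȳ_st ≈ 320.92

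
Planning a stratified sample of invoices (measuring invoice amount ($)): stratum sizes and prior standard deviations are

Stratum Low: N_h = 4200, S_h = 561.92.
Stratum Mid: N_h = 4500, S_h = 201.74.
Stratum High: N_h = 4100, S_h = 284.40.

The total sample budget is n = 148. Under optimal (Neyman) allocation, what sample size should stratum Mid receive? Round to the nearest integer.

Neyman allocation: n_h = n · N_h S_h / Σ N_i S_i, with n = 148.
  stratum Low: N_h·S_h = 4200·561.92 = 2360064.00
  stratum Mid: N_h·S_h = 4500·201.74 = 907830.00
  stratum High: N_h·S_h = 4100·284.40 = 1166040.00
Σ N_h S_h = 4433934.00
n for stratum Mid = 148·907830.00/4433934.00 = 30.302 → 30

30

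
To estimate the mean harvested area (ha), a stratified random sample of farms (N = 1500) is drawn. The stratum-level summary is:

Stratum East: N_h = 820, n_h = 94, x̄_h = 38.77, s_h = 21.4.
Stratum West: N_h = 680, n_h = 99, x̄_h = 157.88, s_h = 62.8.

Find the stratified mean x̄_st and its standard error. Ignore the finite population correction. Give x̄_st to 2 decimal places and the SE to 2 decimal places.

x̄_st ≈ 92.77, SE ≈ 3.11

x̄_st = Σ W_h x̄_h = (820·38.77 + 680·157.88)/1500 = 92.76653
V̂(x̄_st) = Σ W_h² s_h²/n_h, with W_h = N_h/N and N = 1500:
  stratum East: (820/1500)²·21.4²/94 = 1.45594
  stratum West: (680/1500)²·62.8²/99 = 8.1869
V̂(x̄_st) = 9.64284
SE(x̄_st) = √9.64284 = 3.10529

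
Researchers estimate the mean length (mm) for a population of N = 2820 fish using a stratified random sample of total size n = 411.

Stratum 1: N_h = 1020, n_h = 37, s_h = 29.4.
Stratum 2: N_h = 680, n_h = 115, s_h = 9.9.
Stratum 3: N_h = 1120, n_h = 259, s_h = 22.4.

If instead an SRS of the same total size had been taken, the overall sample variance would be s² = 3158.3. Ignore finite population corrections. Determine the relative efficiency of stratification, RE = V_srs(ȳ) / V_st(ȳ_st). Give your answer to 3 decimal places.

RE ≈ 2.253

V̂(ȳ_st) = Σ W_h² s_h²/n_h, with W_h = N_h/N and N = 2820:
  stratum 1: (1020/2820)²·29.4²/37 = 3.05629
  stratum 2: (680/2820)²·9.9²/115 = 0.0495555
  stratum 3: (1120/2820)²·22.4²/259 = 0.305586
V_st = 3.41144
V_srs = s²/n = 3158.3/411 = 7.68443
Relative efficiency = V_srs / V_st = 7.68443/3.41144 = 2.2525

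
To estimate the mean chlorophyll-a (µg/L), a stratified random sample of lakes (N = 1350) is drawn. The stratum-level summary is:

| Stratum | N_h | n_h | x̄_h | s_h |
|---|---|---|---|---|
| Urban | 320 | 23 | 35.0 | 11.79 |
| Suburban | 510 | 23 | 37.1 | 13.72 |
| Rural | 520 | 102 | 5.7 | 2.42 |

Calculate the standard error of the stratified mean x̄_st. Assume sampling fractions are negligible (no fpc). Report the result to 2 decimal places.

V̂(x̄_st) = Σ W_h² s_h²/n_h, with W_h = N_h/N and N = 1350:
  stratum Urban: (320/1350)²·11.79²/23 = 0.339572
  stratum Suburban: (510/1350)²·13.72²/23 = 1.16803
  stratum Rural: (520/1350)²·2.42²/102 = 0.00851863
V̂(x̄_st) = 1.51612
SE(x̄_st) = √1.51612 = 1.23131

SE(x̄_st) ≈ 1.23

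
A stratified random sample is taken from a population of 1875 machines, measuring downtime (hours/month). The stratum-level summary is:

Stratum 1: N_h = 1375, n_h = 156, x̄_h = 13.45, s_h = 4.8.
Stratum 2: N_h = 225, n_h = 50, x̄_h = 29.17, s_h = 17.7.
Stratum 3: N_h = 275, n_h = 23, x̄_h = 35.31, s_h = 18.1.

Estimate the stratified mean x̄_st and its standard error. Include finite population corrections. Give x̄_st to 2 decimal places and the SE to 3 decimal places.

x̄_st = Σ W_h x̄_h = (1375·13.45 + 225·29.17 + 275·35.31)/1875 = 18.54253
V̂(x̄_st) = Σ W_h² (1 − n_h/N_h) s_h²/n_h, with W_h = N_h/N and N = 1875:
  stratum 1: (1375/1875)²·(1 − 156/1375)·4.8²/156 = 0.0704144
  stratum 2: (225/1875)²·(1 − 50/225)·17.7²/50 = 0.070177
  stratum 3: (275/1875)²·(1 − 23/275)·18.1²/23 = 0.280776
V̂(x̄_st) = 0.421367
SE(x̄_st) = √0.421367 = 0.649128

x̄_st ≈ 18.54, SE ≈ 0.649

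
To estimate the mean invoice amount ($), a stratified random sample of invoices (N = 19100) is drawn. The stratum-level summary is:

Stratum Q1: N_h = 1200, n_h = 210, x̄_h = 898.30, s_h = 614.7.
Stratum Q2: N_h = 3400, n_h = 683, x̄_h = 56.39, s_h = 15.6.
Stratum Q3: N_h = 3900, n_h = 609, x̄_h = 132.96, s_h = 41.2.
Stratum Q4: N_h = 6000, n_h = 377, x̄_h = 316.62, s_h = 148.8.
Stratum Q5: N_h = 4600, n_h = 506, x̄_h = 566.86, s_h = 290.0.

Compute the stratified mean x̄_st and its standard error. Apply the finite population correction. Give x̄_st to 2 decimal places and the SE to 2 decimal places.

x̄_st ≈ 329.61, SE ≈ 4.47

x̄_st = Σ W_h x̄_h = (1200·898.30 + 3400·56.39 + 3900·132.96 + 6000·316.62 + 4600·566.86)/19100 = 329.60764
V̂(x̄_st) = Σ W_h² (1 − n_h/N_h) s_h²/n_h, with W_h = N_h/N and N = 19100:
  stratum Q1: (1200/19100)²·(1 − 210/1200)·614.7²/210 = 5.85945
  stratum Q2: (3400/19100)²·(1 − 683/3400)·15.6²/683 = 0.00902257
  stratum Q3: (3900/19100)²·(1 − 609/3900)·41.2²/609 = 0.0980625
  stratum Q4: (6000/19100)²·(1 − 377/6000)·148.8²/377 = 5.43147
  stratum Q5: (4600/19100)²·(1 − 506/4600)·290.0²/506 = 8.57994
V̂(x̄_st) = 19.9779
SE(x̄_st) = √19.9779 = 4.46967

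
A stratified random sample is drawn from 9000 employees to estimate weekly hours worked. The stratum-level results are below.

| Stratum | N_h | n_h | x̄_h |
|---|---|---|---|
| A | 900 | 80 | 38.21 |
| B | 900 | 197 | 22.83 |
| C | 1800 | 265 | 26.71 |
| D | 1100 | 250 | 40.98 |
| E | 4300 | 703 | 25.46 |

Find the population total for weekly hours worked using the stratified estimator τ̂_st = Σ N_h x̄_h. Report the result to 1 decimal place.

τ̂_st ≈ 257570.0

τ̂_st = Σ N_h x̄_h = 900·38.21 + 900·22.83 + 1800·26.71 + 1100·40.98 + 4300·25.46 = 257570.0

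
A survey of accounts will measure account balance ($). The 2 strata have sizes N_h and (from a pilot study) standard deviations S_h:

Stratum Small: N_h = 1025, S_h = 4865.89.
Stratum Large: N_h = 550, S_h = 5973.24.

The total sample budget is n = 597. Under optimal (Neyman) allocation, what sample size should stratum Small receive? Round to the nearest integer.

360

Neyman allocation: n_h = n · N_h S_h / Σ N_i S_i, with n = 597.
  stratum Small: N_h·S_h = 1025·4865.89 = 4987537.25
  stratum Large: N_h·S_h = 550·5973.24 = 3285282.00
Σ N_h S_h = 8272819.25
n for stratum Small = 597·4987537.25/8272819.25 = 359.921 → 360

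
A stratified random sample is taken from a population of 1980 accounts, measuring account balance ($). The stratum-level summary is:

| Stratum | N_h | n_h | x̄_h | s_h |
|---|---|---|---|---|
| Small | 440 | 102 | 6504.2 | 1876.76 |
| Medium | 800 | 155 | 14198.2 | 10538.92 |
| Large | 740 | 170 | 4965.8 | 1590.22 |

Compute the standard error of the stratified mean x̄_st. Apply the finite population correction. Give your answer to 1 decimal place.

V̂(x̄_st) = Σ W_h² (1 − n_h/N_h) s_h²/n_h, with W_h = N_h/N and N = 1980:
  stratum Small: (440/1980)²·(1 − 102/440)·1876.76²/102 = 1309.95
  stratum Medium: (800/1980)²·(1 − 155/800)·10538.92²/155 = 94314.8
  stratum Large: (740/1980)²·(1 − 170/740)·1590.22²/170 = 1600.45
V̂(x̄_st) = 97225.2
SE(x̄_st) = √97225.2 = 311.81

SE(x̄_st) ≈ 311.8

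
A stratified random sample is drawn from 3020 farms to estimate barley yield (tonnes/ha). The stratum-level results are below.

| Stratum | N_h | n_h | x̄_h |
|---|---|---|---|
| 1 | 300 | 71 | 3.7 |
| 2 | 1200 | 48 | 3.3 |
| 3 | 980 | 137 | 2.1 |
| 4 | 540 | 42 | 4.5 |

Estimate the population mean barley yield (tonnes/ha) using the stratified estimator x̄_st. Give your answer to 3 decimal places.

x̄_st ≈ 3.165

N = Σ N_h = 3020. Stratum weights W_h = N_h/N.
x̄_st = (300·3.7 + 1200·3.3 + 980·2.1 + 540·4.5) / 3020 = 3.16490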